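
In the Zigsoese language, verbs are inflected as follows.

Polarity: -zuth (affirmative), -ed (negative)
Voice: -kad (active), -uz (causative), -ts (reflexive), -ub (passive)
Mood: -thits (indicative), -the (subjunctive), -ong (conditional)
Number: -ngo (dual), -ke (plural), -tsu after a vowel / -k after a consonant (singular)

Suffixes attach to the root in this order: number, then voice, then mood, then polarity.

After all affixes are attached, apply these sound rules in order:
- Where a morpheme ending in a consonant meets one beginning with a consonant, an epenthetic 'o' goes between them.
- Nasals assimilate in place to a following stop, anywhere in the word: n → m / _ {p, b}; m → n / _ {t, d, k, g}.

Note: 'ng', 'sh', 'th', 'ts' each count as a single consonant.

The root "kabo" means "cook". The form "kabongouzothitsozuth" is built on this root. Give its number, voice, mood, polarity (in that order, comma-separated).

Segment: kabo-ngo-uz-thits-zuth.
number: -ngo → dual.
voice: -uz → causative.
mood: -thits → indicative.
polarity: -zuth → affirmative.

dual, causative, indicative, affirmative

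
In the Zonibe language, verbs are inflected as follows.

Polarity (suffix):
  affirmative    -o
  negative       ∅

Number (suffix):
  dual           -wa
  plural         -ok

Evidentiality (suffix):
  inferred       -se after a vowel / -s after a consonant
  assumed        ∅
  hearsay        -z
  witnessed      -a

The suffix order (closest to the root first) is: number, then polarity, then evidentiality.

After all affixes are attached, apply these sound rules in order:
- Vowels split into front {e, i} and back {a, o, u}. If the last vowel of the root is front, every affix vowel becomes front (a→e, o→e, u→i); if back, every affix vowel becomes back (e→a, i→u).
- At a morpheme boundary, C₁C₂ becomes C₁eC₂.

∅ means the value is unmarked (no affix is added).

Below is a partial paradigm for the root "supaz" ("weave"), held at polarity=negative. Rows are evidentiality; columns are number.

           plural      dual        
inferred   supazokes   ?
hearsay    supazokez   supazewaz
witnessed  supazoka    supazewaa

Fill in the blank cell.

Attach number dual -wa → supazwa.
polarity = negative: zero marking, form stays supazwa.
Attach evidentiality inferred -se (after vowel 'a') → supazwase.
Apply vowel harmony: supazwase → supazwasa.
Apply epenthesis: supazwasa → supazewasa.

supazewasa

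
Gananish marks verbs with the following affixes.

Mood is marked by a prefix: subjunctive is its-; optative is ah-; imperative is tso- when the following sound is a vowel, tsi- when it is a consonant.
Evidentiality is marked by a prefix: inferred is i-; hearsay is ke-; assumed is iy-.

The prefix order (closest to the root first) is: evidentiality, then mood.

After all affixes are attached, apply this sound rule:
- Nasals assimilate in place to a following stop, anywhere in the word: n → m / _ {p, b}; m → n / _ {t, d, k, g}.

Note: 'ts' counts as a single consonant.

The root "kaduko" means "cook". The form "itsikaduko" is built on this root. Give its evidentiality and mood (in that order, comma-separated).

inferred, subjunctive

Segment: its-i-kaduko.
evidentiality: i- → inferred.
mood: its- → subjunctive.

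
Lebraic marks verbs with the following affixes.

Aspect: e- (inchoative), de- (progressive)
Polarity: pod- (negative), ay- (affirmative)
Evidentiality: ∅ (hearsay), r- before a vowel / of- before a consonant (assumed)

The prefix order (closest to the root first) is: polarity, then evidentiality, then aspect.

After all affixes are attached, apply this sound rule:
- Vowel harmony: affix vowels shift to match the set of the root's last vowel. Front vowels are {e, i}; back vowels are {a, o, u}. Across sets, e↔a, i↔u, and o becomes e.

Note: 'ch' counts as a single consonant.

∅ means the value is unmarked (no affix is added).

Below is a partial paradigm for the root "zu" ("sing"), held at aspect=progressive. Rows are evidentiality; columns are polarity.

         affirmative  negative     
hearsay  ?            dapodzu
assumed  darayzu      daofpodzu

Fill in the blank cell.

daayzu

Attach polarity affirmative ay- → ayzu.
evidentiality = hearsay: zero marking, form stays ayzu.
Attach aspect progressive de- → deayzu.
Apply vowel harmony: deayzu → daayzu.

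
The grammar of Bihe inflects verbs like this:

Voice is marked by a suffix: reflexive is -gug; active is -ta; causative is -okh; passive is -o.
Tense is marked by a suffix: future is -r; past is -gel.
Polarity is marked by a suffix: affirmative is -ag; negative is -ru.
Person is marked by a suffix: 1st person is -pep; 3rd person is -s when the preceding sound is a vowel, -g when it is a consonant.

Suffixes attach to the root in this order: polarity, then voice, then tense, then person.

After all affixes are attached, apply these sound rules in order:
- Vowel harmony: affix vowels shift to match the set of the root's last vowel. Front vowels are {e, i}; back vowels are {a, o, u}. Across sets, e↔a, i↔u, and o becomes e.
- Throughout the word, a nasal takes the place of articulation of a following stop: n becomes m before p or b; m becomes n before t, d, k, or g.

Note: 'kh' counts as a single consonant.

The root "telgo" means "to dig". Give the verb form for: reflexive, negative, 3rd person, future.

telgorugugrg

Attach polarity negative -ru → telgoru.
Attach voice reflexive -gug → telgorugug.
Attach tense future -r → telgorugugr.
Attach person 3rd person -g (after consonant 'r') → telgorugugrg.
Vowel harmony: no change.
Nasal assimilation: no change.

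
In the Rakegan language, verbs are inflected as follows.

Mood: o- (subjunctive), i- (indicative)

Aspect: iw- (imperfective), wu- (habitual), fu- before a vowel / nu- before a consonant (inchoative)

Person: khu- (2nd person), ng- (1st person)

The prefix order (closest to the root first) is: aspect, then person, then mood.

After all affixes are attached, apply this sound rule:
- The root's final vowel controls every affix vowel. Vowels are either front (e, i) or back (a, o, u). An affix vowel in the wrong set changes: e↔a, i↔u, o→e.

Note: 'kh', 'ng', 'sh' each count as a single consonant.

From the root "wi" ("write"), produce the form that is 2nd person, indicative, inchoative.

Attach aspect inchoative nu- (before consonant 'w') → nuwi.
Attach person 2nd person khu- → khunuwi.
Attach mood indicative i- → ikhunuwi.
Apply vowel harmony: ikhunuwi → ikhiniwi.

ikhiniwi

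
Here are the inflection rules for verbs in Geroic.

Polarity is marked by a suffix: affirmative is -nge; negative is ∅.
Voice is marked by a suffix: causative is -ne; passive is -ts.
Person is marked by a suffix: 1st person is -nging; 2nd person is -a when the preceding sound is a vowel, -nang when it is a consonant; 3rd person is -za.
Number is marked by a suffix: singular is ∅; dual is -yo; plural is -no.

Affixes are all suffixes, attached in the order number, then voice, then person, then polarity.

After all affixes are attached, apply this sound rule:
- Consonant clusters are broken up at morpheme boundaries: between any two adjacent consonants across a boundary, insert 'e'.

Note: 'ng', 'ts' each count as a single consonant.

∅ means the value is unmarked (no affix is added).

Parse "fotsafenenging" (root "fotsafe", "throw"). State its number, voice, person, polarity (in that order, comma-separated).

Segment: fotsafe-ne-nging.
number: ∅ → singular.
voice: -ne → causative.
person: -nging → 1st person.
polarity: ∅ → negative.

singular, causative, 1st person, negative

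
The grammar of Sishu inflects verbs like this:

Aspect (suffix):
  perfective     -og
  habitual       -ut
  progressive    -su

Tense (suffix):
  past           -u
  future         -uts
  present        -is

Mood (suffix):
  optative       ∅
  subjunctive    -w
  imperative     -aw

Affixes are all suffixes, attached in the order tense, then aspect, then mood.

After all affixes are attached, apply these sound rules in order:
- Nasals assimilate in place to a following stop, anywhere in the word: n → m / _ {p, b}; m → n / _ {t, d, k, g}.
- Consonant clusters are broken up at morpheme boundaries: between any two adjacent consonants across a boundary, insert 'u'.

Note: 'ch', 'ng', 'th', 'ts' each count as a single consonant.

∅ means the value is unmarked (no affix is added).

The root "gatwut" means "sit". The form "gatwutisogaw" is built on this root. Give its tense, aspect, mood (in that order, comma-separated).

Segment: gatwut-is-og-aw.
tense: -is → present.
aspect: -og → perfective.
mood: -aw → imperative.

present, perfective, imperative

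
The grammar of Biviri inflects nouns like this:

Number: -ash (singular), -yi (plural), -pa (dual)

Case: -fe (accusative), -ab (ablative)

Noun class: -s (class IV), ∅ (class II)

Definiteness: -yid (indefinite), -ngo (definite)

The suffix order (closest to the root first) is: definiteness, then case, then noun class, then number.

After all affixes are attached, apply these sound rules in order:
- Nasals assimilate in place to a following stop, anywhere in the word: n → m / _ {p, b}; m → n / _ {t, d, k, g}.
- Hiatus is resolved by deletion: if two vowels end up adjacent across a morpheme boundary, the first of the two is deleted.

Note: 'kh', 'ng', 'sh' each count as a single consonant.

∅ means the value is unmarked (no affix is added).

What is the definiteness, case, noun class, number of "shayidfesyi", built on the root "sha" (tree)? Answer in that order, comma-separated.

Segment: sha-yid-fe-s-yi.
definiteness: -yid → indefinite.
case: -fe → accusative.
noun class: -s → class IV.
number: -yi → plural.

indefinite, accusative, class IV, plural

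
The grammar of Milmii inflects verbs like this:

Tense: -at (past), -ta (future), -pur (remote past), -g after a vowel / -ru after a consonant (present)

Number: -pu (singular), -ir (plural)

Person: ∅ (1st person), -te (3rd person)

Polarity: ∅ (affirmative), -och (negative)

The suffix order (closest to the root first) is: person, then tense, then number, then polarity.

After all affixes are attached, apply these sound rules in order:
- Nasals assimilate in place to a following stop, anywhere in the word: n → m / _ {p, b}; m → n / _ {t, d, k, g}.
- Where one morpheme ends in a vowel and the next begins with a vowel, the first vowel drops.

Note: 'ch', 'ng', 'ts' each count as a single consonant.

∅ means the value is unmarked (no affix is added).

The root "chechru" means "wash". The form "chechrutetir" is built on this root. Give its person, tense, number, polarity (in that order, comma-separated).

Segment: chechru-te-ta-ir.
person: -te → 3rd person.
tense: -ta → future.
number: -ir → plural.
polarity: ∅ → affirmative.

3rd person, future, plural, affirmative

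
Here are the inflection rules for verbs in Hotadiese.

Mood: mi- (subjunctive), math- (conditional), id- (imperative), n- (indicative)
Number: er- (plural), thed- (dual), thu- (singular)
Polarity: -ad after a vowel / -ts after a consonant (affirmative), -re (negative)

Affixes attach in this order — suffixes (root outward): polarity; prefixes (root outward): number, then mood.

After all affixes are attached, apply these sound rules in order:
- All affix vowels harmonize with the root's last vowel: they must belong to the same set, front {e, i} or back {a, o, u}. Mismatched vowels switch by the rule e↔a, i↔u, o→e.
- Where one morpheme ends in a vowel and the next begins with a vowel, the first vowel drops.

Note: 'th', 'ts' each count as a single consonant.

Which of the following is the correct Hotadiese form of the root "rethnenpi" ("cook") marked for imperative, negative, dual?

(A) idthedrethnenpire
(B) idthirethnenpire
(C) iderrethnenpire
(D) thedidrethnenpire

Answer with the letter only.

Attach polarity negative -re → rethnenpire.
Attach number dual thed- → thedrethnenpire.
Attach mood imperative id- → idthedrethnenpire.
Vowel harmony: no change.
Vowel deletion: no change.
So the correct form is idthedrethnenpire, option (A).
(C) iderrethnenpire is wrong: it uses plural instead of dual for number.
(B) idthirethnenpire is wrong: it uses singular instead of dual for number.
(D) thedidrethnenpire is wrong: it has the affixes in the wrong order.

A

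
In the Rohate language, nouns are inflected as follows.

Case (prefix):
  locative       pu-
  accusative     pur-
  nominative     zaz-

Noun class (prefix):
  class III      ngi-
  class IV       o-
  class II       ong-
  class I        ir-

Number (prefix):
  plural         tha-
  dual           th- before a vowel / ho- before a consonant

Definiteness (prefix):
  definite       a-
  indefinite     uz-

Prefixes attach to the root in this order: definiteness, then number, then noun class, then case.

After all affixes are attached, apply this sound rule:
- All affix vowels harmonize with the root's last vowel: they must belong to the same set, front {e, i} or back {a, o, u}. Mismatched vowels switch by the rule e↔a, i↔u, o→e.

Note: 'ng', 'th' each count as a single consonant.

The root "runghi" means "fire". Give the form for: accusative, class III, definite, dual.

pirngitherunghi

Attach definiteness definite a- → arunghi.
Attach number dual th- (before vowel 'a') → tharunghi.
Attach noun class class III ngi- → ngitharunghi.
Attach case accusative pur- → purngitharunghi.
Apply vowel harmony: purngitharunghi → pirngitherunghi.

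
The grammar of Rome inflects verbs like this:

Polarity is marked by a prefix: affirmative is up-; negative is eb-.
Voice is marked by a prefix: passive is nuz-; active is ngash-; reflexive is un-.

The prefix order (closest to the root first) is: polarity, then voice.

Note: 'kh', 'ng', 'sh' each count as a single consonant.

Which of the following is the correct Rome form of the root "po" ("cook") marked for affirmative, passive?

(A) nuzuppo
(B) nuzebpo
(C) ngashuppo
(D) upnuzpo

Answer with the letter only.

Attach polarity affirmative up- → uppo.
Attach voice passive nuz- → nuzuppo.
So the correct form is nuzuppo, option (A).
(D) upnuzpo is wrong: it has the affixes in the wrong order.
(B) nuzebpo is wrong: it uses negative instead of affirmative for polarity.
(C) ngashuppo is wrong: it uses active instead of passive for voice.

A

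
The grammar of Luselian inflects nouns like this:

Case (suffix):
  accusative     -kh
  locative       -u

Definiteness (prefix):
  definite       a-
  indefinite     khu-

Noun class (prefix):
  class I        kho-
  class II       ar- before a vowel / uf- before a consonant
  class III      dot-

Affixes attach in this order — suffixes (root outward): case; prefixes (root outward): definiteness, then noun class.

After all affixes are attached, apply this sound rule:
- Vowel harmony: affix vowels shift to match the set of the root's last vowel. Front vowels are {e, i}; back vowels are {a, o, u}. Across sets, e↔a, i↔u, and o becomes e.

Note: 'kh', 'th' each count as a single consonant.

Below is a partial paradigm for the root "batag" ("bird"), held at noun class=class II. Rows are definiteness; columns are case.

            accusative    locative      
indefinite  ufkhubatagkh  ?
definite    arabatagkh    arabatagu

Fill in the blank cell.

ufkhubatagu

Attach case locative -u → batagu.
Attach definiteness indefinite khu- → khubatagu.
Attach noun class class II uf- (before consonant 'kh') → ufkhubatagu.
Vowel harmony: no change.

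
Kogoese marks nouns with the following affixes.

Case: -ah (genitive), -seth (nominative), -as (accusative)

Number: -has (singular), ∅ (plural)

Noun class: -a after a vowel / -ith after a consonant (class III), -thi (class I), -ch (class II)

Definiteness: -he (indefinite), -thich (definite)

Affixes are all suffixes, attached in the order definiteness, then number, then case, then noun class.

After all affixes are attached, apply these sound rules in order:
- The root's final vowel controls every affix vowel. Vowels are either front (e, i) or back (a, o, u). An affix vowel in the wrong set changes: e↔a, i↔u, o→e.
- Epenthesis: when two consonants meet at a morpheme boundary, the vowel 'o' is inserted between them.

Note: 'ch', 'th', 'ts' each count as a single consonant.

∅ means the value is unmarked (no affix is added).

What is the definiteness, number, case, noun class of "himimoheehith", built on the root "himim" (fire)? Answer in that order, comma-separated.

indefinite, plural, genitive, class III

Segment: himim-he-ah-ith.
definiteness: -he → indefinite.
number: ∅ → plural.
case: -ah → genitive.
noun class: -a/ith → class III.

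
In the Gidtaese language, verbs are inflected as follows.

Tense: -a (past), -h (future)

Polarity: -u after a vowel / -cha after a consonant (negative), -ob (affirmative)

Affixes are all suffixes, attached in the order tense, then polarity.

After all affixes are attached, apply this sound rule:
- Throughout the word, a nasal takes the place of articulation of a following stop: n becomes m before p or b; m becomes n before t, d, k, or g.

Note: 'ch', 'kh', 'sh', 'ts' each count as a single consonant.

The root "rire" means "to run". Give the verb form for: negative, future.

Attach tense future -h → rireh.
Attach polarity negative -cha (after consonant 'h') → rirehcha.
Nasal assimilation: no change.

rirehcha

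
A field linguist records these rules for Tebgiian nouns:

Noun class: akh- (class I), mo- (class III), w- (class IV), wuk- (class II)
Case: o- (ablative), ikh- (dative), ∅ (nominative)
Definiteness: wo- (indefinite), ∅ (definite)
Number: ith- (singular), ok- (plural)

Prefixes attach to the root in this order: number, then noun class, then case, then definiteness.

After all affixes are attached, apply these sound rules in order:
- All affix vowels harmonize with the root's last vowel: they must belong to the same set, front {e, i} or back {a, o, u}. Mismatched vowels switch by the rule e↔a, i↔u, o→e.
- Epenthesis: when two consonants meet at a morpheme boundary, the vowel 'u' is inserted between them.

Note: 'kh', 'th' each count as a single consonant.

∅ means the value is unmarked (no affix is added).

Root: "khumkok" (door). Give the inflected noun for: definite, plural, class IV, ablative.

Attach number plural ok- → okkhumkok.
Attach noun class class IV w- → wokkhumkok.
Attach case ablative o- → owokkhumkok.
definiteness = definite: zero marking, form stays owokkhumkok.
Vowel harmony: no change.
Apply epenthesis: owokkhumkok → owokukhumkok.

owokukhumkok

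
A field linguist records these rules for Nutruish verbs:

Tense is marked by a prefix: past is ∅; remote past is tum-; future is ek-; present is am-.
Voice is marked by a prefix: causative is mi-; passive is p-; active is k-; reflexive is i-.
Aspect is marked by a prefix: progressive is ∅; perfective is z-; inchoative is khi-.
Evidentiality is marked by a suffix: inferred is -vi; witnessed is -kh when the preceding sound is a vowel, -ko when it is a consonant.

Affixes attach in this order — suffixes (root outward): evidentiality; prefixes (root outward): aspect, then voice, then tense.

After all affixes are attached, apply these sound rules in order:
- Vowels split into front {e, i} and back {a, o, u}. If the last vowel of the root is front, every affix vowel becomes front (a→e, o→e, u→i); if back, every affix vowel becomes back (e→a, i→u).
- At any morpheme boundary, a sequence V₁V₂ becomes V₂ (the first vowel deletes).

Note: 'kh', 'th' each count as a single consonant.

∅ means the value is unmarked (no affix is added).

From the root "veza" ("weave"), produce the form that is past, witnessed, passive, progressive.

Attach evidentiality witnessed -kh (after vowel 'a') → vezakh.
aspect = progressive: zero marking, form stays vezakh.
Attach voice passive p- → pvezakh.
tense = past: zero marking, form stays pvezakh.
Vowel harmony: no change.
Vowel deletion: no change.

pvezakh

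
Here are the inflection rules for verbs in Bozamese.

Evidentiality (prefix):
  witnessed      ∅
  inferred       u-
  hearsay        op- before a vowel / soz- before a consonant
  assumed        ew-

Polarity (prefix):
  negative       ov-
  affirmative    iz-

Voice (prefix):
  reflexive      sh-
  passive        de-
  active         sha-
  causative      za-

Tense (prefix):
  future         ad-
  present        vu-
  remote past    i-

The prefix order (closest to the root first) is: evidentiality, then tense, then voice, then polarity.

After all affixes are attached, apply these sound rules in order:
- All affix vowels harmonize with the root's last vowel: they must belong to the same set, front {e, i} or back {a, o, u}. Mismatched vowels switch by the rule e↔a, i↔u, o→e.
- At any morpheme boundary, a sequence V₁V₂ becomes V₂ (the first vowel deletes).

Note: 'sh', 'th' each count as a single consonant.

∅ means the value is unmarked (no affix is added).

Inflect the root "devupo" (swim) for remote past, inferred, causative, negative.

Attach evidentiality inferred u- → udevupo.
Attach tense remote past i- → iudevupo.
Attach voice causative za- → zaiudevupo.
Attach polarity negative ov- → ovzaiudevupo.
Apply vowel harmony: ovzaiudevupo → ovzauudevupo.
Apply vowel deletion: ovzauudevupo → ovzudevupo.

ovzudevupo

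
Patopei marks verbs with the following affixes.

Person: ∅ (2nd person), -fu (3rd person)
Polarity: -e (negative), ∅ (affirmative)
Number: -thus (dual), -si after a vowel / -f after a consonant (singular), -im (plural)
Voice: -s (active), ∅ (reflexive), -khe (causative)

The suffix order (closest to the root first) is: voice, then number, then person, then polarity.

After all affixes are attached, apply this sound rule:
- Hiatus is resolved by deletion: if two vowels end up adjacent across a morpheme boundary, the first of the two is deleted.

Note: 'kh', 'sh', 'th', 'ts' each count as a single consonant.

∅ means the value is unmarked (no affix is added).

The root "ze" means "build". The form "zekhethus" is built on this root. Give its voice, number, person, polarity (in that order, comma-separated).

causative, dual, 2nd person, affirmative

Segment: ze-khe-thus.
voice: -khe → causative.
number: -thus → dual.
person: ∅ → 2nd person.
polarity: ∅ → affirmative.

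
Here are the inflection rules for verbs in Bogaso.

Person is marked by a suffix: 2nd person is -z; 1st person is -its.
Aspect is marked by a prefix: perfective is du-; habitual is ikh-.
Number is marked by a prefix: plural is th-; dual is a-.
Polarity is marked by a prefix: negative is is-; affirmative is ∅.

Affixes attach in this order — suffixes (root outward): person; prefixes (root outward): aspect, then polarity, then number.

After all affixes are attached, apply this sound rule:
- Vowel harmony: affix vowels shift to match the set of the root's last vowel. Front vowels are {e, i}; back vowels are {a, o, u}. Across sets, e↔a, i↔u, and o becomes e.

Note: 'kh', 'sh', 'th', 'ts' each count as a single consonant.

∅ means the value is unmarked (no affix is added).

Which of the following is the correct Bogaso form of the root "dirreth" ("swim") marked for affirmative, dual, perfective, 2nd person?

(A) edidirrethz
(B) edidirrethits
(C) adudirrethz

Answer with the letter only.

Attach aspect perfective du- → dudirreth.
polarity = affirmative: zero marking, form stays dudirreth.
Attach number dual a- → adudirreth.
Attach person 2nd person -z → adudirrethz.
Apply vowel harmony: adudirrethz → edidirrethz.
So the correct form is edidirrethz, option (A).
(C) adudirrethz is wrong: it fails to apply the sound rule(s).
(B) edidirrethits is wrong: it uses 1st person instead of 2nd person for person.

A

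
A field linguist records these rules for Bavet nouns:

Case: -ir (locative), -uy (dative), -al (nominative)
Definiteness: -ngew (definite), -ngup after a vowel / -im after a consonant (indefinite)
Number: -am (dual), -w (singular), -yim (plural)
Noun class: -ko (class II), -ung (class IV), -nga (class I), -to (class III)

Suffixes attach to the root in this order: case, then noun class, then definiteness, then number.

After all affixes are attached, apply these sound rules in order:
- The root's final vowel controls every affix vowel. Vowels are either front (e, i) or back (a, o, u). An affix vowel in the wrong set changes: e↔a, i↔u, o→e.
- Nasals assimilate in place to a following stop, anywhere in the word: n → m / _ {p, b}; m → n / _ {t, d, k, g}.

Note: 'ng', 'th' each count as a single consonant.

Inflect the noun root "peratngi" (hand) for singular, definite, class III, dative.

peratngiiytengeww

Attach case dative -uy → peratngiuy.
Attach noun class class III -to → peratngiuyto.
Attach definiteness definite -ngew → peratngiuytongew.
Attach number singular -w → peratngiuytongeww.
Apply vowel harmony: peratngiuytongeww → peratngiiytengeww.
Nasal assimilation: no change.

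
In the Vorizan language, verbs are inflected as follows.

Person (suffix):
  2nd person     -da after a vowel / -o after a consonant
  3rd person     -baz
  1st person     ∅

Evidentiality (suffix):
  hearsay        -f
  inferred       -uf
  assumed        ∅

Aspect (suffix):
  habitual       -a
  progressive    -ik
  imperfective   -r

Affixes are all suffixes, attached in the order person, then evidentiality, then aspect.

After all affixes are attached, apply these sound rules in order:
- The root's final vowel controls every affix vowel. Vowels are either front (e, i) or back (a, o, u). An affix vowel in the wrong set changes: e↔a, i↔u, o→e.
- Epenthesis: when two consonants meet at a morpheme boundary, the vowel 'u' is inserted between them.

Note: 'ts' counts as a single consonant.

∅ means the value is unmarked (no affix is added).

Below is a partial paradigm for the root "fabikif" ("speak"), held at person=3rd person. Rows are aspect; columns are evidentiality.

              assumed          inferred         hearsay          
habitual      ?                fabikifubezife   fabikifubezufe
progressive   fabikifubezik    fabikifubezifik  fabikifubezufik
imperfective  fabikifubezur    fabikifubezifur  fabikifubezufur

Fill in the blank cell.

fabikifubeze

Attach person 3rd person -baz → fabikifbaz.
evidentiality = assumed: zero marking, form stays fabikifbaz.
Attach aspect habitual -a → fabikifbaza.
Apply vowel harmony: fabikifbaza → fabikifbeze.
Apply epenthesis: fabikifbeze → fabikifubeze.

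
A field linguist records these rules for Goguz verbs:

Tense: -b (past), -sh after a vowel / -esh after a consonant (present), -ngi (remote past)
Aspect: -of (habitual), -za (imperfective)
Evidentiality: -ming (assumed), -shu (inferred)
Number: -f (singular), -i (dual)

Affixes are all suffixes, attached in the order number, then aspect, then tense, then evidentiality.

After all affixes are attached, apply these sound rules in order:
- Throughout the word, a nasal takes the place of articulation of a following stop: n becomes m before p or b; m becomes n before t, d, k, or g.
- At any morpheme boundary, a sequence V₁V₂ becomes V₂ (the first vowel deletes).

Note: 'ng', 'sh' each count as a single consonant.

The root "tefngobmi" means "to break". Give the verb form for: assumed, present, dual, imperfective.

tefngobmizashming

Attach number dual -i → tefngobmii.
Attach aspect imperfective -za → tefngobmiiza.
Attach tense present -sh (after vowel 'a') → tefngobmiizash.
Attach evidentiality assumed -ming → tefngobmiizashming.
Nasal assimilation: no change.
Apply vowel deletion: tefngobmiizashming → tefngobmizashming.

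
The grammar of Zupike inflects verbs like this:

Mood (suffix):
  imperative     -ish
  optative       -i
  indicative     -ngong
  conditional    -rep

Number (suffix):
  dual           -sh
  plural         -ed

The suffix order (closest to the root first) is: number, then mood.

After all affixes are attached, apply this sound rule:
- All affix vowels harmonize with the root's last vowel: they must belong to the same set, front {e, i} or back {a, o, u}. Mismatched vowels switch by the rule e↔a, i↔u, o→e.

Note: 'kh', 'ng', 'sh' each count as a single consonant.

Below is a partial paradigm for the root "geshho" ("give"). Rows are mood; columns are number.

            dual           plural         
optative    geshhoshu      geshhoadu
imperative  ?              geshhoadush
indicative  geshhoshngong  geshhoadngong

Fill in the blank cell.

Attach number dual -sh → geshhosh.
Attach mood imperative -ish → geshhoshish.
Apply vowel harmony: geshhoshish → geshhoshush.

geshhoshush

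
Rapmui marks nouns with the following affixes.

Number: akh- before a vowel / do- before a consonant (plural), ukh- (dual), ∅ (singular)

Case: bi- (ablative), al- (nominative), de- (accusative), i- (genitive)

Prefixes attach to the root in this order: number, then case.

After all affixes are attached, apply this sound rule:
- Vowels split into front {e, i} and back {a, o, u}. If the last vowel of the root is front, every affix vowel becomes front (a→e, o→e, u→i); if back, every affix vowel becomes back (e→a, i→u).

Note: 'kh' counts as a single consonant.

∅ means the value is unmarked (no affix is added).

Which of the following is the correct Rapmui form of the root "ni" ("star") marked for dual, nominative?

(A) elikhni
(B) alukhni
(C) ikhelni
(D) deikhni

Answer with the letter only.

A

Attach number dual ukh- → ukhni.
Attach case nominative al- → alukhni.
Apply vowel harmony: alukhni → elikhni.
So the correct form is elikhni, option (A).
(C) ikhelni is wrong: it has the affixes in the wrong order.
(D) deikhni is wrong: it uses accusative instead of nominative for case.
(B) alukhni is wrong: it fails to apply the sound rule(s).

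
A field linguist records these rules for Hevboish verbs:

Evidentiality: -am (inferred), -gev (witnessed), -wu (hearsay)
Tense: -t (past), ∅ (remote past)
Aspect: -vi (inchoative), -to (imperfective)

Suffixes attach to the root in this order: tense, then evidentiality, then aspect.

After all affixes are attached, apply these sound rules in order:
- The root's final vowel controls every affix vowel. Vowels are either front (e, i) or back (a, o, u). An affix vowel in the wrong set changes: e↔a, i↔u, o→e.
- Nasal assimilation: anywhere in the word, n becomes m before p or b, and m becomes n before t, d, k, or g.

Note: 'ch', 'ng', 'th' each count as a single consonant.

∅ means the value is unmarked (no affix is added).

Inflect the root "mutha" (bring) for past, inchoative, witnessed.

muthatgavvu

Attach tense past -t → muthat.
Attach evidentiality witnessed -gev → muthatgev.
Attach aspect inchoative -vi → muthatgevvi.
Apply vowel harmony: muthatgevvi → muthatgavvu.
Nasal assimilation: no change.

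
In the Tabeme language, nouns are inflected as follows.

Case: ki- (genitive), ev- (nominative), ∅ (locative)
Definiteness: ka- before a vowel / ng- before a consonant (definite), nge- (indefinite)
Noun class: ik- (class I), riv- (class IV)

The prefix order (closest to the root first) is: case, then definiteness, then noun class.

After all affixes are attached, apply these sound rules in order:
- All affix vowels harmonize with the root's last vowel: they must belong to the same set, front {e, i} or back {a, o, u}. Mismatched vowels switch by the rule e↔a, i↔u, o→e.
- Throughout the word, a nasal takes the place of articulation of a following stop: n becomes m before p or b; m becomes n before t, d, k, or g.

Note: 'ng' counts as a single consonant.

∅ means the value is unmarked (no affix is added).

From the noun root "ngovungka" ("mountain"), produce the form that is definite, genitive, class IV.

ruvngkungovungka

Attach case genitive ki- → kingovungka.
Attach definiteness definite ng- (before consonant 'k') → ngkingovungka.
Attach noun class class IV riv- → rivngkingovungka.
Apply vowel harmony: rivngkingovungka → ruvngkungovungka.
Nasal assimilation: no change.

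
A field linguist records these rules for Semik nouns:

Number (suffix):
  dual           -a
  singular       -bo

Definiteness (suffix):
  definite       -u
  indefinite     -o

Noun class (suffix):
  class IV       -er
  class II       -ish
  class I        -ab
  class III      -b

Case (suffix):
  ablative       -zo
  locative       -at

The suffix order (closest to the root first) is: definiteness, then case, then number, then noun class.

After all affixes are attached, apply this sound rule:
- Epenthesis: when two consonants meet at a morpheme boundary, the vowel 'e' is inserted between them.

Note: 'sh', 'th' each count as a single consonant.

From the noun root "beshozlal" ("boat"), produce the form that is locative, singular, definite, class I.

beshozlaluateboab

Attach definiteness definite -u → beshozlalu.
Attach case locative -at → beshozlaluat.
Attach number singular -bo → beshozlaluatbo.
Attach noun class class I -ab → beshozlaluatboab.
Apply epenthesis: beshozlaluatboab → beshozlaluateboab.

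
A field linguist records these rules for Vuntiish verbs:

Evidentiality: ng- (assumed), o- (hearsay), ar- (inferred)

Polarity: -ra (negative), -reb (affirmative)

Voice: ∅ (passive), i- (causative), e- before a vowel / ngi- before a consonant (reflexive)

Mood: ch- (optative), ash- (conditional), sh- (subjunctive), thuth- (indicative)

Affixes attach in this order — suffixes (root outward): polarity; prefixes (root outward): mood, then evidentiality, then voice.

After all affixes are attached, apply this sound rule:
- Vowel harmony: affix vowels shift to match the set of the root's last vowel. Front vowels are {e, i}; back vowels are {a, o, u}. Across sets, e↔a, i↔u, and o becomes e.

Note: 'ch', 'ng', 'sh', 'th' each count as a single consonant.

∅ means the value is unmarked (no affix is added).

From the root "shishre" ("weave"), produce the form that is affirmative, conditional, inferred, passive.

ereshshishrereb

Attach mood conditional ash- → ashshishre.
Attach polarity affirmative -reb → ashshishrereb.
Attach evidentiality inferred ar- → arashshishrereb.
voice = passive: zero marking, form stays arashshishrereb.
Apply vowel harmony: arashshishrereb → ereshshishrereb.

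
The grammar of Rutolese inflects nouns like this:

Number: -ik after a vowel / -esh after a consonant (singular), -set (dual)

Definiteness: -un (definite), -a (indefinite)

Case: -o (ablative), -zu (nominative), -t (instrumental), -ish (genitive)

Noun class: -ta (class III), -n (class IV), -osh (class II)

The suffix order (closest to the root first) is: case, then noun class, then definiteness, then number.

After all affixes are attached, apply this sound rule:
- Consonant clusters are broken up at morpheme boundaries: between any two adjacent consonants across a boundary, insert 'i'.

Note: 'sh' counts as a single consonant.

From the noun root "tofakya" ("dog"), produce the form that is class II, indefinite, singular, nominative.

Attach case nominative -zu → tofakyazu.
Attach noun class class II -osh → tofakyazuosh.
Attach definiteness indefinite -a → tofakyazuosha.
Attach number singular -ik (after vowel 'a') → tofakyazuoshaik.
Epenthesis: no change.

tofakyazuoshaik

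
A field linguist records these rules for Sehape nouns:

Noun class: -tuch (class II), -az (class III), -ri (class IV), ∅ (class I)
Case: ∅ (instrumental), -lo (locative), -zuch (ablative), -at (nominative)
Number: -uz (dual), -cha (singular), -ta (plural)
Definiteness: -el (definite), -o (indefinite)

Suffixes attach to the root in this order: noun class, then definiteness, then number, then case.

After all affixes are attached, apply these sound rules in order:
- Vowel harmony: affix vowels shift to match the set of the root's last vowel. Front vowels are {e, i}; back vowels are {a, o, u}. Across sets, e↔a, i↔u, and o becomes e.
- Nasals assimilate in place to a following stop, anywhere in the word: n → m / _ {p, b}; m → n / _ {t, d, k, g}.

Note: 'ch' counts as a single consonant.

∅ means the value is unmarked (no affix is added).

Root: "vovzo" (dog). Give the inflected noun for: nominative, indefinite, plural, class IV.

Attach noun class class IV -ri → vovzori.
Attach definiteness indefinite -o → vovzorio.
Attach number plural -ta → vovzoriota.
Attach case nominative -at → vovzoriotaat.
Apply vowel harmony: vovzoriotaat → vovzoruotaat.
Nasal assimilation: no change.

vovzoruotaat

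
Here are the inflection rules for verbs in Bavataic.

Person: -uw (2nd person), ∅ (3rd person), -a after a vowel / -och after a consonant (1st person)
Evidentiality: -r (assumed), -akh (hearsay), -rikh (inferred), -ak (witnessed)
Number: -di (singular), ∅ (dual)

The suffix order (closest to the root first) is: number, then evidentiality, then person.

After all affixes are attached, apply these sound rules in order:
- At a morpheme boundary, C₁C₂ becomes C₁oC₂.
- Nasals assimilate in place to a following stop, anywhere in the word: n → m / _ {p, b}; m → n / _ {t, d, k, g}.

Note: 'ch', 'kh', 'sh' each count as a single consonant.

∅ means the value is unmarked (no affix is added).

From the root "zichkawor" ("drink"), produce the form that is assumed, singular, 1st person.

zichkaworodiroch

Attach number singular -di → zichkawordi.
Attach evidentiality assumed -r → zichkawordir.
Attach person 1st person -och (after consonant 'r') → zichkawordiroch.
Apply epenthesis: zichkawordiroch → zichkaworodiroch.
Nasal assimilation: no change.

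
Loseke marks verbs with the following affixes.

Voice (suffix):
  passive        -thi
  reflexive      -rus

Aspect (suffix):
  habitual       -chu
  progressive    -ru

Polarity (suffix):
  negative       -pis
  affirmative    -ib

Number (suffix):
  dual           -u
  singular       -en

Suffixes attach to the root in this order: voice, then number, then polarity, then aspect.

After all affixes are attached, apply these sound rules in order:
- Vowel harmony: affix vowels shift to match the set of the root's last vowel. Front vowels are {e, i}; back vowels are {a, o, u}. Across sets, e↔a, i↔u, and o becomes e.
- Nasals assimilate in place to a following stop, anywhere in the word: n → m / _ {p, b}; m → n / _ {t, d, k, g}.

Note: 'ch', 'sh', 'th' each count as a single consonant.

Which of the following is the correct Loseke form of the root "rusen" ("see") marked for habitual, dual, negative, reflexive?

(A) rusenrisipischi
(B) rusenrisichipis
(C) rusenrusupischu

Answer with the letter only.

Attach voice reflexive -rus → rusenrus.
Attach number dual -u → rusenrusu.
Attach polarity negative -pis → rusenrusupis.
Attach aspect habitual -chu → rusenrusupischu.
Apply vowel harmony: rusenrusupischu → rusenrisipischi.
Nasal assimilation: no change.
So the correct form is rusenrisipischi, option (A).
(C) rusenrusupischu is wrong: it fails to apply the sound rule(s).
(B) rusenrisichipis is wrong: it has the affixes in the wrong order.

A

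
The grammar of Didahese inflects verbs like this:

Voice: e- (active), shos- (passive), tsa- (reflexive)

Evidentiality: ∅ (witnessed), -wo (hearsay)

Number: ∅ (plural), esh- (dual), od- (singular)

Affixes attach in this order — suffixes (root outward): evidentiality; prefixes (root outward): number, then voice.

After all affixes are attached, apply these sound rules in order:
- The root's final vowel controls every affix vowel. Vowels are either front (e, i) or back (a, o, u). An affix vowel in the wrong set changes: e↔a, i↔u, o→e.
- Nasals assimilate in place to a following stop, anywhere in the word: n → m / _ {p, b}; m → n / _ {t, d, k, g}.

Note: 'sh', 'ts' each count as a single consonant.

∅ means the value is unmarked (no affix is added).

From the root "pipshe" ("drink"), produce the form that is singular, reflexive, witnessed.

tseedpipshe

Attach number singular od- → odpipshe.
evidentiality = witnessed: zero marking, form stays odpipshe.
Attach voice reflexive tsa- → tsaodpipshe.
Apply vowel harmony: tsaodpipshe → tseedpipshe.
Nasal assimilation: no change.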